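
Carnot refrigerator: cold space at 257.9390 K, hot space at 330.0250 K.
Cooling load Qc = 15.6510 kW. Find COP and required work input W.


COP = 257.9390 / 72.0860 = 3.5782
W = 15.6510 / 3.5782 = 4.3740 kW

COP = 3.5782, W = 4.3740 kW


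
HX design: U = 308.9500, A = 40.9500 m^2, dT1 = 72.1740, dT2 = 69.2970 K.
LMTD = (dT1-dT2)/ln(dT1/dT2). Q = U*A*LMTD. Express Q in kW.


LMTD = 70.7257 K
Q = 308.9500 * 40.9500 * 70.7257 = 894786.9733 W = 894.7870 kW

894.7870 kW


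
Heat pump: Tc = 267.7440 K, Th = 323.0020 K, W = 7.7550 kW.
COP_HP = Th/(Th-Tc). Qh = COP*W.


COP = 323.0020 / 55.2580 = 5.8453
Qh = 5.8453 * 7.7550 = 45.3306 kW

COP = 5.8453, Qh = 45.3306 kW


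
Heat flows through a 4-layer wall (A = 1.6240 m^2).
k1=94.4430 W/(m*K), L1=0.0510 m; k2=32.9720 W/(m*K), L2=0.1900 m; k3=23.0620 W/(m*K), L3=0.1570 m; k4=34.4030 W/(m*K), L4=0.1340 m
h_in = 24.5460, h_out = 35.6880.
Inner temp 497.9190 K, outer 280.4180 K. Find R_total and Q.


R_conv_in = 1/(24.5460*1.6240) = 0.0251
R_1 = 0.0510/(94.4430*1.6240) = 0.0003
R_2 = 0.1900/(32.9720*1.6240) = 0.0035
R_3 = 0.1570/(23.0620*1.6240) = 0.0042
R_4 = 0.1340/(34.4030*1.6240) = 0.0024
R_conv_out = 1/(35.6880*1.6240) = 0.0173
R_total = 0.0528 K/W
Q = 217.5010 / 0.0528 = 4118.4497 W

R_total = 0.0528 K/W, Q = 4118.4497 W


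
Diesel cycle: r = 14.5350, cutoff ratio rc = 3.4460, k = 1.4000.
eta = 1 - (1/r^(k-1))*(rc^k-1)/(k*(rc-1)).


r^(k-1) = 2.9172
rc^k = 5.6525
eta = 0.5343 = 53.4267%

53.4267%


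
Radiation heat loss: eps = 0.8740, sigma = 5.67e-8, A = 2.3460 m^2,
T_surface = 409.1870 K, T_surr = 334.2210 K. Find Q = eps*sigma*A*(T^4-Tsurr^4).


T^4 = 2.8034e+10
Tsurr^4 = 1.2478e+10
Q = 0.8740 * 5.67e-8 * 2.3460 * 1.5556e+10 = 1808.5584 W

1808.5584 W


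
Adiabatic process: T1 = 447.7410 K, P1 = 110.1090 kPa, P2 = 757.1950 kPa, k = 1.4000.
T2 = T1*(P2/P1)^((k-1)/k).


(k-1)/k = 0.2857
(P2/P1)^exp = 1.7348
T2 = 447.7410 * 1.7348 = 776.7472 K

776.7472 K


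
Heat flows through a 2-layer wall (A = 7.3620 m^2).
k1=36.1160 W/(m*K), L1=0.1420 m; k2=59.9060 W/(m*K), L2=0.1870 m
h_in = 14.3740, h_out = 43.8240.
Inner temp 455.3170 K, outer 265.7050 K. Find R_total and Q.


R_conv_in = 1/(14.3740*7.3620) = 0.0094
R_1 = 0.1420/(36.1160*7.3620) = 0.0005
R_2 = 0.1870/(59.9060*7.3620) = 0.0004
R_conv_out = 1/(43.8240*7.3620) = 0.0031
R_total = 0.0135 K/W
Q = 189.6120 / 0.0135 = 14037.5740 W

R_total = 0.0135 K/W, Q = 14037.5740 W


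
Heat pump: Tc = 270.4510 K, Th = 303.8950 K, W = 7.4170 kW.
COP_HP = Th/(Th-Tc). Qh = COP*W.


COP = 303.8950 / 33.4440 = 9.0867
Qh = 9.0867 * 7.4170 = 67.3959 kW

COP = 9.0867, Qh = 67.3959 kW


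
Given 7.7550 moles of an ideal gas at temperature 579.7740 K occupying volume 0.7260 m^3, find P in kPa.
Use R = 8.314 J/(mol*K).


P = nRT/V = 7.7550 * 8.314 * 579.7740 / 0.7260
= 37380.9692 / 0.7260 = 51488.9383 Pa = 51.4889 kPa

51.4889 kPa


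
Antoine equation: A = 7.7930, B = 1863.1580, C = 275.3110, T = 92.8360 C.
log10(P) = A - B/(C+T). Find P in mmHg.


C+T = 368.1470
B/(C+T) = 5.0609
log10(P) = 7.7930 - 5.0609 = 2.7321
P = 10^2.7321 = 539.6253 mmHg

539.6253 mmHg


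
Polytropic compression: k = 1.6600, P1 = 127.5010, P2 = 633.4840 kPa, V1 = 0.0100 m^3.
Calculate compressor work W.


(k-1)/k = 0.3976
(P2/P1)^exp = 1.8915
W = 2.5152 * 127.5010 * 0.0100 * (1.8915 - 1) = 2.8590 kJ

2.8590 kJ


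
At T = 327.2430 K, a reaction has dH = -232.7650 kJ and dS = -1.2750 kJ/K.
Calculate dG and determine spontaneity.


T*dS = 327.2430 * -1.2750 = -417.2348 kJ
dG = -232.7650 + 417.2348 = 184.4698 kJ (non-spontaneous)

dG = 184.4698 kJ, non-spontaneous


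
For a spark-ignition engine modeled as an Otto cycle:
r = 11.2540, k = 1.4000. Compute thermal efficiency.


r^(k-1) = 2.6334
eta = 1 - 1/2.6334 = 0.6203 = 62.0268%

62.0268%


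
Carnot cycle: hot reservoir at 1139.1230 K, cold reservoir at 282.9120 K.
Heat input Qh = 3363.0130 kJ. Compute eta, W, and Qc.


eta = 1 - 282.9120/1139.1230 = 0.7516
W = 0.7516 * 3363.0130 = 2527.7768 kJ
Qc = 3363.0130 - 2527.7768 = 835.2362 kJ

eta = 75.1641%, W = 2527.7768 kJ, Qc = 835.2362 kJ


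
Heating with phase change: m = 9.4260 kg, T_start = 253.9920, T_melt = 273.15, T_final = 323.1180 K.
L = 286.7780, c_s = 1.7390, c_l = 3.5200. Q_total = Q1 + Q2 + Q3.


Q1 (sensible, solid) = 9.4260 * 1.7390 * 19.1580 = 314.0344 kJ
Q2 (latent) = 9.4260 * 286.7780 = 2703.1694 kJ
Q3 (sensible, liquid) = 9.4260 * 3.5200 * 49.9680 = 1657.9143 kJ
Q_total = 4675.1181 kJ

4675.1181 kJ


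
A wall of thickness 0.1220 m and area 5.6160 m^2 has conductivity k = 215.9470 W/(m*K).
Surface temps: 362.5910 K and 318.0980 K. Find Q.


dT = 44.4930 K
Q = 215.9470 * 5.6160 * 44.4930 / 0.1220 = 442288.9947 W

442288.9947 W


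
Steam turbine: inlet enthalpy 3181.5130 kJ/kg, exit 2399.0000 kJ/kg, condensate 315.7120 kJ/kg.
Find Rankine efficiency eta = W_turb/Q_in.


W = 782.5130 kJ/kg
Q_in = 2865.8010 kJ/kg
eta = 0.2731 = 27.3052%

eta = 27.3052%


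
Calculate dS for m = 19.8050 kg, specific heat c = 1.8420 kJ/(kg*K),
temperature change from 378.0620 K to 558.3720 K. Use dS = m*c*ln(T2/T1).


T2/T1 = 1.4769
ln(T2/T1) = 0.3900
dS = 19.8050 * 1.8420 * 0.3900 = 14.2263 kJ/K

14.2263 kJ/K


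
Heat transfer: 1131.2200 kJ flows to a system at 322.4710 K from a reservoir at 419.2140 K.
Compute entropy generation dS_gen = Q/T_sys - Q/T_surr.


dS_sys = 1131.2200/322.4710 = 3.5080 kJ/K
dS_surr = -1131.2200/419.2140 = -2.6984 kJ/K
dS_gen = 3.5080 - 2.6984 = 0.8095 kJ/K (irreversible)

dS_gen = 0.8095 kJ/K, irreversible


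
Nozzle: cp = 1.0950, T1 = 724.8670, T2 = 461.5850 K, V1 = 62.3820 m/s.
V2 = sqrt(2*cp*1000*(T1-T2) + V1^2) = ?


dT = 263.2820 K
2*cp*1000*dT = 576587.5800
V1^2 = 3891.5139
V2 = sqrt(580479.0939) = 761.8918 m/s

761.8918 m/s


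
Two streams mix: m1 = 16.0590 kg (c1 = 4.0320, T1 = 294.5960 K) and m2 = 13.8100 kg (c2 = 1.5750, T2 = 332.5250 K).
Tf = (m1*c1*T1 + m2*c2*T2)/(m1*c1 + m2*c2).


num = 26307.7261
den = 86.5006
Tf = 304.1333 K

304.1333 K


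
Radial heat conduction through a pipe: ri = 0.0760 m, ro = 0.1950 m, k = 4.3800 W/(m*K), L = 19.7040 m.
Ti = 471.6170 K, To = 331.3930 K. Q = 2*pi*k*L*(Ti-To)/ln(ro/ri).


dT = 140.2240 K
ln(ro/ri) = 0.9423
Q = 2*pi*4.3800*19.7040*140.2240 / 0.9423 = 80696.9477 W

80696.9477 W


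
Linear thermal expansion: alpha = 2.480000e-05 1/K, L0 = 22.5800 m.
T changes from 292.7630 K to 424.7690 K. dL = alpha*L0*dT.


dT = 132.0060 K
dL = 2.480000e-05 * 22.5800 * 132.0060 = 0.073921 m
L_final = 22.653921 m

dL = 0.073921 m


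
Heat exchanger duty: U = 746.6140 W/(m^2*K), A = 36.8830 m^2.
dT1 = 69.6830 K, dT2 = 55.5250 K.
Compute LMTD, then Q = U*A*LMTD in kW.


LMTD = 62.3363 K
Q = 746.6140 * 36.8830 * 62.3363 = 1716576.3691 W = 1716.5764 kW

1716.5764 kW


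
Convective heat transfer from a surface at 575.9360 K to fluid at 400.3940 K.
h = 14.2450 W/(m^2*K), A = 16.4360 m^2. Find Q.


dT = 175.5420 K
Q = 14.2450 * 16.4360 * 175.5420 = 41099.7924 W

41099.7924 W


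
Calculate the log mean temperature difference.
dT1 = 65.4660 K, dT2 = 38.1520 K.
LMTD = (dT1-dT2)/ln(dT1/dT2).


dT1/dT2 = 1.7159
ln(dT1/dT2) = 0.5400
LMTD = 27.3140 / 0.5400 = 50.5859 K

50.5859 K


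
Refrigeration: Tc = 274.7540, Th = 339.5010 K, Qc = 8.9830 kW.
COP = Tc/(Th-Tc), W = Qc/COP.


COP = 274.7540 / 64.7470 = 4.2435
W = 8.9830 / 4.2435 = 2.1169 kW

COP = 4.2435, W = 2.1169 kW


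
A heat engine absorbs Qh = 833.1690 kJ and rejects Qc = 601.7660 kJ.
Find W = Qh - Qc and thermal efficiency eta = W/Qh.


W = 833.1690 - 601.7660 = 231.4030 kJ
eta = 231.4030 / 833.1690 = 0.2777 = 27.7738%

W = 231.4030 kJ, eta = 27.7738%


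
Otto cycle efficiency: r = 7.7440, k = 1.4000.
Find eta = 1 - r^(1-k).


r^(k-1) = 2.2677
eta = 1 - 1/2.2677 = 0.5590 = 55.9025%

55.9025%


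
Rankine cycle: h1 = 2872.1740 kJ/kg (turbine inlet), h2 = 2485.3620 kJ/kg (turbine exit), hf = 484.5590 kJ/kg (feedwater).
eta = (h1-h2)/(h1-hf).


W = 386.8120 kJ/kg
Q_in = 2387.6150 kJ/kg
eta = 0.1620 = 16.2008%

eta = 16.2008%


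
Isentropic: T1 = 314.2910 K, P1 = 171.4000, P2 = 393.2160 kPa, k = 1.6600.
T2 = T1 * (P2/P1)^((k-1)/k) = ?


(k-1)/k = 0.3976
(P2/P1)^exp = 1.3912
T2 = 314.2910 * 1.3912 = 437.2312 K

437.2312 K


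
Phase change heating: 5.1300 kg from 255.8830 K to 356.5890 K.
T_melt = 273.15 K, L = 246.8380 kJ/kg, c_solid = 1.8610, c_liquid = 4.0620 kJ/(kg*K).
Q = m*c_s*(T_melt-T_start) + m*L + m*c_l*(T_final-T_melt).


Q1 (sensible, solid) = 5.1300 * 1.8610 * 17.2670 = 164.8468 kJ
Q2 (latent) = 5.1300 * 246.8380 = 1266.2789 kJ
Q3 (sensible, liquid) = 5.1300 * 4.0620 * 83.4390 = 1738.7069 kJ
Q_total = 3169.8327 kJ

3169.8327 kJ


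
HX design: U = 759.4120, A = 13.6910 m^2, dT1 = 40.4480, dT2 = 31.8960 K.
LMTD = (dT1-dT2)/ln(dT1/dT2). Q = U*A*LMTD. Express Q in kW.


LMTD = 36.0029 K
Q = 759.4120 * 13.6910 * 36.0029 = 374325.8361 W = 374.3258 kW

374.3258 kW


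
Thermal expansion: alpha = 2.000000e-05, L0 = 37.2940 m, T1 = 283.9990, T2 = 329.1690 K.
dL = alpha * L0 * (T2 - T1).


dT = 45.1700 K
dL = 2.000000e-05 * 37.2940 * 45.1700 = 0.033691 m
L_final = 37.327691 m

dL = 0.033691 m


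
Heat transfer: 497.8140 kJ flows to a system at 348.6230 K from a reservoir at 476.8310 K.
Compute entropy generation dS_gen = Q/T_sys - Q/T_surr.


dS_sys = 497.8140/348.6230 = 1.4279 kJ/K
dS_surr = -497.8140/476.8310 = -1.0440 kJ/K
dS_gen = 1.4279 - 1.0440 = 0.3839 kJ/K (irreversible)

dS_gen = 0.3839 kJ/K, irreversible


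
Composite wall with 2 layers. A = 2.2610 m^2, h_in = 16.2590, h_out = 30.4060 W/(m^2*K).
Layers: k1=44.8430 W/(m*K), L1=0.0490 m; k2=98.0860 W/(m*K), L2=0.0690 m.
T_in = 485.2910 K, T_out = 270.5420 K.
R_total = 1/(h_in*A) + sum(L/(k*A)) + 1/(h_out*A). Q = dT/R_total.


R_conv_in = 1/(16.2590*2.2610) = 0.0272
R_1 = 0.0490/(44.8430*2.2610) = 0.0005
R_2 = 0.0690/(98.0860*2.2610) = 0.0003
R_conv_out = 1/(30.4060*2.2610) = 0.0145
R_total = 0.0425 K/W
Q = 214.7490 / 0.0425 = 5047.8584 W

R_total = 0.0425 K/W, Q = 5047.8584 W


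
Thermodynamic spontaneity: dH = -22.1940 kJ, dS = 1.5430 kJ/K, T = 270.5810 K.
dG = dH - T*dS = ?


T*dS = 270.5810 * 1.5430 = 417.5065 kJ
dG = -22.1940 - 417.5065 = -439.7005 kJ (spontaneous)

dG = -439.7005 kJ, spontaneous


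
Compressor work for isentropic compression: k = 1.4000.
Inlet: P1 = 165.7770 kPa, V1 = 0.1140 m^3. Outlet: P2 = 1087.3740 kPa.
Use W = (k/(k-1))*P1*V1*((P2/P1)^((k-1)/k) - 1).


(k-1)/k = 0.2857
(P2/P1)^exp = 1.7115
W = 3.5000 * 165.7770 * 0.1140 * (1.7115 - 1) = 47.0648 kJ

47.0648 kJ


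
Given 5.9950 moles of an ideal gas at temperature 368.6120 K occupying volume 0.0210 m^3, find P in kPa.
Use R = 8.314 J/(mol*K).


P = nRT/V = 5.9950 * 8.314 * 368.6120 / 0.0210
= 18372.5178 / 0.0210 = 874881.8003 Pa = 874.8818 kPa

874.8818 kPa


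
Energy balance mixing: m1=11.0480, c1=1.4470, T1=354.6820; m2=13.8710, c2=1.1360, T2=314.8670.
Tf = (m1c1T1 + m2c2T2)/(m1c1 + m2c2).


num = 10631.6111
den = 31.7439
Tf = 334.9181 K

334.9181 K


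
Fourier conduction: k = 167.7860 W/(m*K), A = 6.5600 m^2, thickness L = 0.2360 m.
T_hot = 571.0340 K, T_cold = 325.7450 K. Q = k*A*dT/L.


dT = 245.2890 K
Q = 167.7860 * 6.5600 * 245.2890 / 0.2360 = 1143998.9602 W

1143998.9602 W


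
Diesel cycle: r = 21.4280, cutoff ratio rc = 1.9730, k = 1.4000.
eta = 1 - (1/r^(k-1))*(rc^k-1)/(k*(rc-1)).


r^(k-1) = 3.4072
rc^k = 2.5893
eta = 0.6576 = 65.7575%

65.7575%


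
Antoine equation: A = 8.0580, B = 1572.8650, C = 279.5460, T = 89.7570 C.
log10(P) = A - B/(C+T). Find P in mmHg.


C+T = 369.3030
B/(C+T) = 4.2590
log10(P) = 8.0580 - 4.2590 = 3.7990
P = 10^3.7990 = 6294.9236 mmHg

6294.9236 mmHg


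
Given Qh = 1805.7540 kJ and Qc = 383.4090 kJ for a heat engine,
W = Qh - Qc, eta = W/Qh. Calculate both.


W = 1805.7540 - 383.4090 = 1422.3450 kJ
eta = 1422.3450 / 1805.7540 = 0.7877 = 78.7674%

W = 1422.3450 kJ, eta = 78.7674%


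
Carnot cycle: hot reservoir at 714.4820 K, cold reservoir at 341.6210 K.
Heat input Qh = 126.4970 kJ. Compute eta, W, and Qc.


eta = 1 - 341.6210/714.4820 = 0.5219
W = 0.5219 * 126.4970 = 66.0140 kJ
Qc = 126.4970 - 66.0140 = 60.4830 kJ

eta = 52.1862%, W = 66.0140 kJ, Qc = 60.4830 kJ


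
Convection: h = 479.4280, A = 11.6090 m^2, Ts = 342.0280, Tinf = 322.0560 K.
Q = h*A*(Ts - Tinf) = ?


dT = 19.9720 K
Q = 479.4280 * 11.6090 * 19.9720 = 111157.7540 W

111157.7540 W


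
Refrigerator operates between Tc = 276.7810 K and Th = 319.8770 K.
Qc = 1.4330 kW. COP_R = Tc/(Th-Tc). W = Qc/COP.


COP = 276.7810 / 43.0960 = 6.4224
W = 1.4330 / 6.4224 = 0.2231 kW

COP = 6.4224, W = 0.2231 kW


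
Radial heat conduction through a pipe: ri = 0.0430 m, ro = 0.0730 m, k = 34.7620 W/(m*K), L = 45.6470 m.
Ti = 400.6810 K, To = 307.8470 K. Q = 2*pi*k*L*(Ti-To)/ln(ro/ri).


dT = 92.8340 K
ln(ro/ri) = 0.5293
Q = 2*pi*34.7620*45.6470*92.8340 / 0.5293 = 1748780.9287 W

1748780.9287 W


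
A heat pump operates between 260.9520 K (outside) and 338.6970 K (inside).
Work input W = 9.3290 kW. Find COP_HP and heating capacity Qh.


COP = 338.6970 / 77.7450 = 4.3565
Qh = 4.3565 * 9.3290 = 40.6419 kW

COP = 4.3565, Qh = 40.6419 kW


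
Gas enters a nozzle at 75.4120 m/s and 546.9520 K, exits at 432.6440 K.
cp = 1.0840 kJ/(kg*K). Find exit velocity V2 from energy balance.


dT = 114.3080 K
2*cp*1000*dT = 247819.7440
V1^2 = 5686.9697
V2 = sqrt(253506.7137) = 503.4945 m/s

503.4945 m/s


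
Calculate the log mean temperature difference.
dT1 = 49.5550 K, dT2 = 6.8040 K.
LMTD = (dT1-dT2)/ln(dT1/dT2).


dT1/dT2 = 7.2832
ln(dT1/dT2) = 1.9856
LMTD = 42.7510 / 1.9856 = 21.5308 K

21.5308 K


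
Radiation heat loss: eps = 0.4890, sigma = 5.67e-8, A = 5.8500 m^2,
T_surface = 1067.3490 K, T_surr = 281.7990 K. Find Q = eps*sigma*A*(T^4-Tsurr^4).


T^4 = 1.2979e+12
Tsurr^4 = 6.3061e+09
Q = 0.4890 * 5.67e-8 * 5.8500 * 1.2915e+12 = 209487.5736 W

209487.5736 W


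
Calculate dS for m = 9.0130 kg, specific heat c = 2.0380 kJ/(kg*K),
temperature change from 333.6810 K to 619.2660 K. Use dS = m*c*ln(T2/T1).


T2/T1 = 1.8559
ln(T2/T1) = 0.6183
dS = 9.0130 * 2.0380 * 0.6183 = 11.3581 kJ/K

11.3581 kJ/K


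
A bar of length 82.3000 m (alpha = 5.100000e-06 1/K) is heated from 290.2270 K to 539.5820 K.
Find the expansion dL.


dT = 249.3550 K
dL = 5.100000e-06 * 82.3000 * 249.3550 = 0.104662 m
L_final = 82.404662 m

dL = 0.104662 m


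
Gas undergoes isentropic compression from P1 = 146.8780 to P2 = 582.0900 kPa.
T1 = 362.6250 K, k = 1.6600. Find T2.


(k-1)/k = 0.3976
(P2/P1)^exp = 1.7289
T2 = 362.6250 * 1.7289 = 626.9459 K

626.9459 K


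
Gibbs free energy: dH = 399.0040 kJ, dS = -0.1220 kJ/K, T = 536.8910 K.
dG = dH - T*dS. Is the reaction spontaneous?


T*dS = 536.8910 * -0.1220 = -65.5007 kJ
dG = 399.0040 + 65.5007 = 464.5047 kJ (non-spontaneous)

dG = 464.5047 kJ, non-spontaneous


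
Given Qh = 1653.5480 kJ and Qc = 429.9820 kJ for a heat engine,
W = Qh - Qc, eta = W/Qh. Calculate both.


W = 1653.5480 - 429.9820 = 1223.5660 kJ
eta = 1223.5660 / 1653.5480 = 0.7400 = 73.9964%

W = 1223.5660 kJ, eta = 73.9964%


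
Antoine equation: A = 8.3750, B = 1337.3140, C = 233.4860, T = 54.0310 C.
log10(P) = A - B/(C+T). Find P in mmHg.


C+T = 287.5170
B/(C+T) = 4.6513
log10(P) = 8.3750 - 4.6513 = 3.7237
P = 10^3.7237 = 5293.5629 mmHg

5293.5629 mmHg


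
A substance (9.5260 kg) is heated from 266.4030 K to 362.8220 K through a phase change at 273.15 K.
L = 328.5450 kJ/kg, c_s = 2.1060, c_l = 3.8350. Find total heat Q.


Q1 (sensible, solid) = 9.5260 * 2.1060 * 6.7470 = 135.3567 kJ
Q2 (latent) = 9.5260 * 328.5450 = 3129.7197 kJ
Q3 (sensible, liquid) = 9.5260 * 3.8350 * 89.6720 = 3275.9163 kJ
Q_total = 6540.9927 kJ

6540.9927 kJ


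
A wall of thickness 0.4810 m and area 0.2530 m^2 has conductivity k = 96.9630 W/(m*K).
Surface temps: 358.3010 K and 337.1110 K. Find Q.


dT = 21.1900 K
Q = 96.9630 * 0.2530 * 21.1900 / 0.4810 = 1080.7182 W

1080.7182 W


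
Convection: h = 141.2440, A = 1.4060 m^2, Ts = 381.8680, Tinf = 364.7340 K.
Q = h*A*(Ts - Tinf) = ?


dT = 17.1340 K
Q = 141.2440 * 1.4060 * 17.1340 = 3402.6250 W

3402.6250 W


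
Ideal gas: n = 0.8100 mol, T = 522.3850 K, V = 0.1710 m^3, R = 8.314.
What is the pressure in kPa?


P = nRT/V = 0.8100 * 8.314 * 522.3850 / 0.1710
= 3517.9182 / 0.1710 = 20572.6211 Pa = 20.5726 kPa

20.5726 kPa


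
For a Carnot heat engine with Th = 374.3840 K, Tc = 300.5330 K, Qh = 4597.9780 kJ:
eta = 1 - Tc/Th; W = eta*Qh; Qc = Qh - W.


eta = 1 - 300.5330/374.3840 = 0.1973
W = 0.1973 * 4597.9780 = 906.9973 kJ
Qc = 4597.9780 - 906.9973 = 3690.9807 kJ

eta = 19.7260%, W = 906.9973 kJ, Qc = 3690.9807 kJ


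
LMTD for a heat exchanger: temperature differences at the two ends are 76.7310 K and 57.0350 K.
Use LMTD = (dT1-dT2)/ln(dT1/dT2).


dT1/dT2 = 1.3453
ln(dT1/dT2) = 0.2966
LMTD = 19.6960 / 0.2966 = 66.3968 K

66.3968 K


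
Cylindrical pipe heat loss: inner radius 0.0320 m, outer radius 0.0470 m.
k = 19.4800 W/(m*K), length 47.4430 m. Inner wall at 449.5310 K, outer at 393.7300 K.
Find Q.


dT = 55.8010 K
ln(ro/ri) = 0.3844
Q = 2*pi*19.4800*47.4430*55.8010 / 0.3844 = 842919.9834 W

842919.9834 W


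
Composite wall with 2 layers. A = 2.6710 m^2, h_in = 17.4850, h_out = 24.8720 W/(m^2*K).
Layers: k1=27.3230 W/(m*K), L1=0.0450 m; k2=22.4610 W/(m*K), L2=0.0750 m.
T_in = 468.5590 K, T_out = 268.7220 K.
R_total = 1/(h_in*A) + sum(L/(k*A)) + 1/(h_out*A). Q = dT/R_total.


R_conv_in = 1/(17.4850*2.6710) = 0.0214
R_1 = 0.0450/(27.3230*2.6710) = 0.0006
R_2 = 0.0750/(22.4610*2.6710) = 0.0013
R_conv_out = 1/(24.8720*2.6710) = 0.0151
R_total = 0.0383 K/W
Q = 199.8370 / 0.0383 = 5213.3690 W

R_total = 0.0383 K/W, Q = 5213.3690 W


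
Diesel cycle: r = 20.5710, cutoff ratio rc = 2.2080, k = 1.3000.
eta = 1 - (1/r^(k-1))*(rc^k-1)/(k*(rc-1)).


r^(k-1) = 2.4773
rc^k = 2.8003
eta = 0.5372 = 53.7247%

53.7247%


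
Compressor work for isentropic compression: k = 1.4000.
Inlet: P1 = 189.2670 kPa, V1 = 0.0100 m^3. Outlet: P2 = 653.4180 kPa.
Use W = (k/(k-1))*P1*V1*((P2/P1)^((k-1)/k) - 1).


(k-1)/k = 0.2857
(P2/P1)^exp = 1.4248
W = 3.5000 * 189.2670 * 0.0100 * (1.4248 - 1) = 2.8139 kJ

2.8139 kJ


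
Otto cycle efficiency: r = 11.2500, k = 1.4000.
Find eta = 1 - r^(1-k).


r^(k-1) = 2.6331
eta = 1 - 1/2.6331 = 0.6202 = 62.0214%

62.0214%


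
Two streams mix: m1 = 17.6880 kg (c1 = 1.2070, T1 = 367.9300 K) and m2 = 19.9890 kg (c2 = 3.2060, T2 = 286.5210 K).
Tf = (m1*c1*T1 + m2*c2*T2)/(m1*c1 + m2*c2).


num = 26216.7127
den = 85.4342
Tf = 306.8646 K

306.8646 K


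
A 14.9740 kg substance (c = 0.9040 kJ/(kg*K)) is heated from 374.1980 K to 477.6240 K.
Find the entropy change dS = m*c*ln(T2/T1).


T2/T1 = 1.2764
ln(T2/T1) = 0.2440
dS = 14.9740 * 0.9040 * 0.2440 = 3.3034 kJ/K

3.3034 kJ/K


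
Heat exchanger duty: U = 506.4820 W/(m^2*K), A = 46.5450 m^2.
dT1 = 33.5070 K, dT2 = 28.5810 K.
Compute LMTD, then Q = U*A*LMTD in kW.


LMTD = 30.9788 K
Q = 506.4820 * 46.5450 * 30.9788 = 730299.4638 W = 730.2995 kW

730.2995 kW


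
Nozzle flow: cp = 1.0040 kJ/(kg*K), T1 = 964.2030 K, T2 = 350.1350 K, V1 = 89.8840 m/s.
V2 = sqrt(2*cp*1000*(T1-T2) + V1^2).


dT = 614.0680 K
2*cp*1000*dT = 1233048.5440
V1^2 = 8079.1335
V2 = sqrt(1241127.6775) = 1114.0591 m/s

1114.0591 m/s


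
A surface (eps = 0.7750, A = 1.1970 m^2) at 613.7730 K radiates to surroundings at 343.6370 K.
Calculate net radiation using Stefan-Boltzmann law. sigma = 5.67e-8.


T^4 = 1.4192e+11
Tsurr^4 = 1.3944e+10
Q = 0.7750 * 5.67e-8 * 1.1970 * 1.2797e+11 = 6731.1964 W

6731.1964 W


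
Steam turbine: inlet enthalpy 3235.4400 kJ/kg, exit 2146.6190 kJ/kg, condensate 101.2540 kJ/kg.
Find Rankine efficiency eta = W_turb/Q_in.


W = 1088.8210 kJ/kg
Q_in = 3134.1860 kJ/kg
eta = 0.3474 = 34.7402%

eta = 34.7402%


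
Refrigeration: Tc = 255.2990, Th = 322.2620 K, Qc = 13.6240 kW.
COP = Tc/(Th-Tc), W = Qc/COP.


COP = 255.2990 / 66.9630 = 3.8125
W = 13.6240 / 3.8125 = 3.5735 kW

COP = 3.8125, W = 3.5735 kW


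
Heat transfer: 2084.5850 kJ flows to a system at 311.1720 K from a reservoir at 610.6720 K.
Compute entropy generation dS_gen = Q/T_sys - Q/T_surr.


dS_sys = 2084.5850/311.1720 = 6.6991 kJ/K
dS_surr = -2084.5850/610.6720 = -3.4136 kJ/K
dS_gen = 6.6991 - 3.4136 = 3.2855 kJ/K (irreversible)

dS_gen = 3.2855 kJ/K, irreversible


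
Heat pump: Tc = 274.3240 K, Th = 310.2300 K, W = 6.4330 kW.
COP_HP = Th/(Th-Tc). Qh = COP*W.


COP = 310.2300 / 35.9060 = 8.6401
Qh = 8.6401 * 6.4330 = 55.5815 kW

COP = 8.6401, Qh = 55.5815 kW


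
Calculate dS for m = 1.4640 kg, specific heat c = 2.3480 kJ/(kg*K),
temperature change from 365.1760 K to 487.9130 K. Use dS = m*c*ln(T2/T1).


T2/T1 = 1.3361
ln(T2/T1) = 0.2898
dS = 1.4640 * 2.3480 * 0.2898 = 0.9960 kJ/K

0.9960 kJ/K


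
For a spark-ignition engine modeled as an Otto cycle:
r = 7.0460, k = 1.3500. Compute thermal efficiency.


r^(k-1) = 1.9805
eta = 1 - 1/1.9805 = 0.4951 = 49.5083%

49.5083%


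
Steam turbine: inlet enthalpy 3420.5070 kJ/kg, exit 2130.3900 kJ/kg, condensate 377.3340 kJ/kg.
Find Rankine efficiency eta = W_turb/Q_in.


W = 1290.1170 kJ/kg
Q_in = 3043.1730 kJ/kg
eta = 0.4239 = 42.3938%

eta = 42.3938%


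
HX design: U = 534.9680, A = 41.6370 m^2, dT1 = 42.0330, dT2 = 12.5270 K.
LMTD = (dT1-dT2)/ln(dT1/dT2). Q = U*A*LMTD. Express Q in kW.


LMTD = 24.3737 K
Q = 534.9680 * 41.6370 * 24.3737 = 542910.3602 W = 542.9104 kW

542.9104 kW


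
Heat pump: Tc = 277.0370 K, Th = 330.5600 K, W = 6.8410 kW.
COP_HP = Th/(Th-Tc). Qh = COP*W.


COP = 330.5600 / 53.5230 = 6.1760
Qh = 6.1760 * 6.8410 = 42.2503 kW

COP = 6.1760, Qh = 42.2503 kW


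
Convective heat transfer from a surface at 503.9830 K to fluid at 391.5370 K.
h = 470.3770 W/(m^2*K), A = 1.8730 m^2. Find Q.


dT = 112.4460 K
Q = 470.3770 * 1.8730 * 112.4460 = 99066.7387 W

99066.7387 W


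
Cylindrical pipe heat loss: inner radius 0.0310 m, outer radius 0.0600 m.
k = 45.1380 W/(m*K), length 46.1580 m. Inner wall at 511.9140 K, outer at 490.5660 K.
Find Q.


dT = 21.3480 K
ln(ro/ri) = 0.6604
Q = 2*pi*45.1380*46.1580*21.3480 / 0.6604 = 423201.6345 W

423201.6345 W


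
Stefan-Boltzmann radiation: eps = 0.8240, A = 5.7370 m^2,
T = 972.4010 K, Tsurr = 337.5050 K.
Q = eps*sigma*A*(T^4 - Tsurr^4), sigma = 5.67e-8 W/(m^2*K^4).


T^4 = 8.9409e+11
Tsurr^4 = 1.2975e+10
Q = 0.8240 * 5.67e-8 * 5.7370 * 8.8112e+11 = 236171.7086 W

236171.7086 W


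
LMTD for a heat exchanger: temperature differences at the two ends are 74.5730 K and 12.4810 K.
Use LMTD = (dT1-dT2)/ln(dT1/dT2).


dT1/dT2 = 5.9749
ln(dT1/dT2) = 1.7876
LMTD = 62.0920 / 1.7876 = 34.7354 K

34.7354 K


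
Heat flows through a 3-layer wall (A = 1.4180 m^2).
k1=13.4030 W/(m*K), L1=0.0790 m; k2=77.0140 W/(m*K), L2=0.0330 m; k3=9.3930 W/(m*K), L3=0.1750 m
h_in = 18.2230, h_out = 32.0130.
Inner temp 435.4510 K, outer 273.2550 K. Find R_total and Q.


R_conv_in = 1/(18.2230*1.4180) = 0.0387
R_1 = 0.0790/(13.4030*1.4180) = 0.0042
R_2 = 0.0330/(77.0140*1.4180) = 0.0003
R_3 = 0.1750/(9.3930*1.4180) = 0.0131
R_conv_out = 1/(32.0130*1.4180) = 0.0220
R_total = 0.0783 K/W
Q = 162.1960 / 0.0783 = 2070.7748 W

R_total = 0.0783 K/W, Q = 2070.7748 W


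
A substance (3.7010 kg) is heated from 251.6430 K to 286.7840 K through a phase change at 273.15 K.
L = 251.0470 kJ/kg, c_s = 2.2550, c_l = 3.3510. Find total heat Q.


Q1 (sensible, solid) = 3.7010 * 2.2550 * 21.5070 = 179.4922 kJ
Q2 (latent) = 3.7010 * 251.0470 = 929.1249 kJ
Q3 (sensible, liquid) = 3.7010 * 3.3510 * 13.6340 = 169.0896 kJ
Q_total = 1277.7067 kJ

1277.7067 kJ


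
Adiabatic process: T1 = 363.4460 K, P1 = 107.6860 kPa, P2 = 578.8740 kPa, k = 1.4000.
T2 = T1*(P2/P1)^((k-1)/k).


(k-1)/k = 0.2857
(P2/P1)^exp = 1.6169
T2 = 363.4460 * 1.6169 = 587.6689 K

587.6689 K


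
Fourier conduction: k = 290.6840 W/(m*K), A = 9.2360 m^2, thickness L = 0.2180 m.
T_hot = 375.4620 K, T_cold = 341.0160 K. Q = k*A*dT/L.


dT = 34.4460 K
Q = 290.6840 * 9.2360 * 34.4460 / 0.2180 = 424216.3038 W

424216.3038 W


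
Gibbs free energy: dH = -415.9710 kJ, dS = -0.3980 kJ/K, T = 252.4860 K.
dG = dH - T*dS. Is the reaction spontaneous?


T*dS = 252.4860 * -0.3980 = -100.4894 kJ
dG = -415.9710 + 100.4894 = -315.4816 kJ (spontaneous)

dG = -315.4816 kJ, spontaneous


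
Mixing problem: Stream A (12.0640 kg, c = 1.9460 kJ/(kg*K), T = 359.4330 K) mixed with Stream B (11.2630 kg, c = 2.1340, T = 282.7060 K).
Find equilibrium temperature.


num = 15233.1518
den = 47.5118
Tf = 320.6184 K

320.6184 K


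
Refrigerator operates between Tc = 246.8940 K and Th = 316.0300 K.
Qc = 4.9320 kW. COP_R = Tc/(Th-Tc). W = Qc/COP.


COP = 246.8940 / 69.1360 = 3.5711
W = 4.9320 / 3.5711 = 1.3811 kW

COP = 3.5711, W = 1.3811 kW


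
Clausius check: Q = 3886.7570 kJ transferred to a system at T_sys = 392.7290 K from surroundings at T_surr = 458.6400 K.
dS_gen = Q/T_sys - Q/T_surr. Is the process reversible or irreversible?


dS_sys = 3886.7570/392.7290 = 9.8968 kJ/K
dS_surr = -3886.7570/458.6400 = -8.4745 kJ/K
dS_gen = 9.8968 - 8.4745 = 1.4223 kJ/K (irreversible)

dS_gen = 1.4223 kJ/K, irreversible


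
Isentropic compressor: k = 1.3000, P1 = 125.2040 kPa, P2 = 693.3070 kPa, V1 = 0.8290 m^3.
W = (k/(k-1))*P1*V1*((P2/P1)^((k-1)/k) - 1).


(k-1)/k = 0.2308
(P2/P1)^exp = 1.4843
W = 4.3333 * 125.2040 * 0.8290 * (1.4843 - 1) = 217.8424 kJ

217.8424 kJ


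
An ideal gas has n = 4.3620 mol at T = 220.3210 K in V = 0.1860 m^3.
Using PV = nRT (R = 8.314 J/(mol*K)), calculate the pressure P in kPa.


P = nRT/V = 4.3620 * 8.314 * 220.3210 / 0.1860
= 7990.0882 / 0.1860 = 42957.4637 Pa = 42.9575 kPa

42.9575 kPa


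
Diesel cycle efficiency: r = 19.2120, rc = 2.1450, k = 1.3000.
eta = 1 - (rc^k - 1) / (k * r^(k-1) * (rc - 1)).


r^(k-1) = 2.4270
rc^k = 2.6968
eta = 0.5303 = 53.0300%

53.0300%


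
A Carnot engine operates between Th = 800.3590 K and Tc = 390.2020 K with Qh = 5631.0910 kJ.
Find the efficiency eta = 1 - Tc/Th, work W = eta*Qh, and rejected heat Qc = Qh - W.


eta = 1 - 390.2020/800.3590 = 0.5125
W = 0.5125 * 5631.0910 = 2885.7443 kJ
Qc = 5631.0910 - 2885.7443 = 2745.3467 kJ

eta = 51.2466%, W = 2885.7443 kJ, Qc = 2745.3467 kJ


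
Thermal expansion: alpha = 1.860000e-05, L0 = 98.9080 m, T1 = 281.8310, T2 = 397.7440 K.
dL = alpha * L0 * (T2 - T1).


dT = 115.9130 K
dL = 1.860000e-05 * 98.9080 * 115.9130 = 0.213244 m
L_final = 99.121244 m

dL = 0.213244 m


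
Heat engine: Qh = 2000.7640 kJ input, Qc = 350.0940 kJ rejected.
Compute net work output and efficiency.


W = 2000.7640 - 350.0940 = 1650.6700 kJ
eta = 1650.6700 / 2000.7640 = 0.8250 = 82.5020%

W = 1650.6700 kJ, eta = 82.5020%


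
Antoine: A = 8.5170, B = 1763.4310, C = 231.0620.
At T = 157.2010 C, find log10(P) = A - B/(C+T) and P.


C+T = 388.2630
B/(C+T) = 4.5418
log10(P) = 8.5170 - 4.5418 = 3.9752
P = 10^3.9752 = 9443.9432 mmHg

9443.9432 mmHg


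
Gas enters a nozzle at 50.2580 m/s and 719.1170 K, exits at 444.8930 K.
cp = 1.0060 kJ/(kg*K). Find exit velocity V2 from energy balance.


dT = 274.2240 K
2*cp*1000*dT = 551738.6880
V1^2 = 2525.8666
V2 = sqrt(554264.5546) = 744.4895 m/s

744.4895 m/s


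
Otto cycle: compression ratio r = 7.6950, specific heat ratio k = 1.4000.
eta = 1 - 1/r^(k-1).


r^(k-1) = 2.2620
eta = 1 - 1/2.2620 = 0.5579 = 55.7904%

55.7904%


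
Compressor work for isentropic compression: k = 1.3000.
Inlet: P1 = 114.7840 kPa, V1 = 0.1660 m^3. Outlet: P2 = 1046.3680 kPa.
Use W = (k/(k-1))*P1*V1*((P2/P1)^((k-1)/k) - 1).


(k-1)/k = 0.2308
(P2/P1)^exp = 1.6653
W = 4.3333 * 114.7840 * 0.1660 * (1.6653 - 1) = 54.9326 kJ

54.9326 kJ


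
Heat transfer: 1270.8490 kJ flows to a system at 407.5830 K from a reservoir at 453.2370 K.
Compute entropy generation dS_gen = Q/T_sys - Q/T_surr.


dS_sys = 1270.8490/407.5830 = 3.1180 kJ/K
dS_surr = -1270.8490/453.2370 = -2.8039 kJ/K
dS_gen = 3.1180 - 2.8039 = 0.3141 kJ/K (irreversible)

dS_gen = 0.3141 kJ/K, irreversible


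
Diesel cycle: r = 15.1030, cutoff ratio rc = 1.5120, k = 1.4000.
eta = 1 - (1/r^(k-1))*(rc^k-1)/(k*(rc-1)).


r^(k-1) = 2.9623
rc^k = 1.7839
eta = 0.6308 = 63.0817%

63.0817%


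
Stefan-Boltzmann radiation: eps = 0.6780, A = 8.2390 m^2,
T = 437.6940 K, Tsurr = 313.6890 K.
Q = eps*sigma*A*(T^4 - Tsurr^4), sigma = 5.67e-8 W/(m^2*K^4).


T^4 = 3.6701e+10
Tsurr^4 = 9.6827e+09
Q = 0.6780 * 5.67e-8 * 8.2390 * 2.7019e+10 = 8557.5828 W

8557.5828 W


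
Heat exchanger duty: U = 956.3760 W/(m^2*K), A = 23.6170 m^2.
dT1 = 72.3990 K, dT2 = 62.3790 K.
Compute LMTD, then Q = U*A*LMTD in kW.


LMTD = 67.2647 K
Q = 956.3760 * 23.6170 * 67.2647 = 1519288.8750 W = 1519.2889 kW

1519.2889 kW


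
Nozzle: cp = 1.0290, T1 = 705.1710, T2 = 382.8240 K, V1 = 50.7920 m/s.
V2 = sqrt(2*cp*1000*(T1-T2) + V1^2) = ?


dT = 322.3470 K
2*cp*1000*dT = 663390.1260
V1^2 = 2579.8273
V2 = sqrt(665969.9533) = 816.0698 m/s

816.0698 m/s


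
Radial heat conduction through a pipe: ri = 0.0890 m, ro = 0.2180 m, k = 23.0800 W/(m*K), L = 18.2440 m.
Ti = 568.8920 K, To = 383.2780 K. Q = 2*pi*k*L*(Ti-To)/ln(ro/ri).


dT = 185.6140 K
ln(ro/ri) = 0.8959
Q = 2*pi*23.0800*18.2440*185.6140 / 0.8959 = 548159.5113 W

548159.5113 W


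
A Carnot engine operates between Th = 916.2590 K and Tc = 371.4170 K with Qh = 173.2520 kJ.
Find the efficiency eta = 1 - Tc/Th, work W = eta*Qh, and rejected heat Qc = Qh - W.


eta = 1 - 371.4170/916.2590 = 0.5946
W = 0.5946 * 173.2520 = 103.0221 kJ
Qc = 173.2520 - 103.0221 = 70.2299 kJ

eta = 59.4638%, W = 103.0221 kJ, Qc = 70.2299 kJ


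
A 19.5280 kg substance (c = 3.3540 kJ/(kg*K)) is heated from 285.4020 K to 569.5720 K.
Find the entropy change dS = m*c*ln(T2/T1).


T2/T1 = 1.9957
ln(T2/T1) = 0.6910
dS = 19.5280 * 3.3540 * 0.6910 = 45.2575 kJ/K

45.2575 kJ/K


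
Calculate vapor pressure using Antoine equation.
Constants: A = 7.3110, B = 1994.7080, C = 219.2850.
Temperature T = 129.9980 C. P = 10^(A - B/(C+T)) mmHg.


C+T = 349.2830
B/(C+T) = 5.7109
log10(P) = 7.3110 - 5.7109 = 1.6001
P = 10^1.6001 = 39.8231 mmHg

39.8231 mmHg


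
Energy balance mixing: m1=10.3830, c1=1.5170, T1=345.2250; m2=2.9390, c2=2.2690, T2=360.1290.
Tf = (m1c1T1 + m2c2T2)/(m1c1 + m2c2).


num = 7839.1958
den = 22.4196
Tf = 349.6581 K

349.6581 K


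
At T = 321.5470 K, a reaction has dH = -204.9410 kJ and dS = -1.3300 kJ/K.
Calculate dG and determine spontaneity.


T*dS = 321.5470 * -1.3300 = -427.6575 kJ
dG = -204.9410 + 427.6575 = 222.7165 kJ (non-spontaneous)

dG = 222.7165 kJ, non-spontaneous


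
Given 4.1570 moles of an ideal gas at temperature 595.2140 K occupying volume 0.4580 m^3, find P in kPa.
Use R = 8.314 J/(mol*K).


P = nRT/V = 4.1570 * 8.314 * 595.2140 / 0.4580
= 20571.3684 / 0.4580 = 44915.6516 Pa = 44.9157 kPa

44.9157 kPa


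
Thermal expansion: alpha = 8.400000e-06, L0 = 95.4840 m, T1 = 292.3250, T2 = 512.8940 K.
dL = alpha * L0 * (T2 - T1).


dT = 220.5690 K
dL = 8.400000e-06 * 95.4840 * 220.5690 = 0.176911 m
L_final = 95.660911 m

dL = 0.176911 m


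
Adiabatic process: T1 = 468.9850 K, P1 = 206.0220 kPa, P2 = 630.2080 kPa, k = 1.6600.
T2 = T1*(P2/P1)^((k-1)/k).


(k-1)/k = 0.3976
(P2/P1)^exp = 1.5598
T2 = 468.9850 * 1.5598 = 731.5045 K

731.5045 K


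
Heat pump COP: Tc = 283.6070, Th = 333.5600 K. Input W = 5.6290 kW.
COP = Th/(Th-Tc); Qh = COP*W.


COP = 333.5600 / 49.9530 = 6.6775
Qh = 6.6775 * 5.6290 = 37.5875 kW

COP = 6.6775, Qh = 37.5875 kW


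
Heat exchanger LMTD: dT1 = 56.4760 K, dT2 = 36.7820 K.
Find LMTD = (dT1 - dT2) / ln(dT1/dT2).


dT1/dT2 = 1.5354
ln(dT1/dT2) = 0.4288
LMTD = 19.6940 / 0.4288 = 45.9274 K

45.9274 K


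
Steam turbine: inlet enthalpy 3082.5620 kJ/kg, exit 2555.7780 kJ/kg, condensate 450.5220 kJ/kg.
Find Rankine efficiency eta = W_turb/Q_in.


W = 526.7840 kJ/kg
Q_in = 2632.0400 kJ/kg
eta = 0.2001 = 20.0143%

eta = 20.0143%


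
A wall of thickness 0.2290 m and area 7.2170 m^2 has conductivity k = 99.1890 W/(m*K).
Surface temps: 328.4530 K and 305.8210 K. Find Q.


dT = 22.6320 K
Q = 99.1890 * 7.2170 * 22.6320 / 0.2290 = 70746.9415 W

70746.9415 W


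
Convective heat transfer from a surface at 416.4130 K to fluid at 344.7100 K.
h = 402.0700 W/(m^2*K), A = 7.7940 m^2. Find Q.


dT = 71.7030 K
Q = 402.0700 * 7.7940 * 71.7030 = 224698.0989 W

224698.0989 W


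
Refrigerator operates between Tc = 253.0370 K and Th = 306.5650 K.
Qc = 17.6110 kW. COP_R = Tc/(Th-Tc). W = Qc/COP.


COP = 253.0370 / 53.5280 = 4.7272
W = 17.6110 / 4.7272 = 3.7255 kW

COP = 4.7272, W = 3.7255 kW


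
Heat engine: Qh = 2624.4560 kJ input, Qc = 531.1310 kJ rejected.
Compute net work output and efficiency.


W = 2624.4560 - 531.1310 = 2093.3250 kJ
eta = 2093.3250 / 2624.4560 = 0.7976 = 79.7622%

W = 2093.3250 kJ, eta = 79.7622%


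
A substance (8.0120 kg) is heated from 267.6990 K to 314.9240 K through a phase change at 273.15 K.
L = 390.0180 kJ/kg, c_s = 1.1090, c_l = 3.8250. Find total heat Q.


Q1 (sensible, solid) = 8.0120 * 1.1090 * 5.4510 = 48.4338 kJ
Q2 (latent) = 8.0120 * 390.0180 = 3124.8242 kJ
Q3 (sensible, liquid) = 8.0120 * 3.8250 * 41.7740 = 1280.2018 kJ
Q_total = 4453.4599 kJ

4453.4599 kJ


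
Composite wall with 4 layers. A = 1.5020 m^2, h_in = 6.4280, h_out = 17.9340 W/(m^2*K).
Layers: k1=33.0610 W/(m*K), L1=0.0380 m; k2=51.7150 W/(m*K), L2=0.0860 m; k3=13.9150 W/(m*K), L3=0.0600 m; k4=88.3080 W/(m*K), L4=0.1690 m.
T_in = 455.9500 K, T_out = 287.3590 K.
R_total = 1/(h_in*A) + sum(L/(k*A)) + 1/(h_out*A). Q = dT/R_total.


R_conv_in = 1/(6.4280*1.5020) = 0.1036
R_1 = 0.0380/(33.0610*1.5020) = 0.0008
R_2 = 0.0860/(51.7150*1.5020) = 0.0011
R_3 = 0.0600/(13.9150*1.5020) = 0.0029
R_4 = 0.1690/(88.3080*1.5020) = 0.0013
R_conv_out = 1/(17.9340*1.5020) = 0.0371
R_total = 0.1467 K/W
Q = 168.5910 / 0.1467 = 1149.0978 W

R_total = 0.1467 K/W, Q = 1149.0978 W


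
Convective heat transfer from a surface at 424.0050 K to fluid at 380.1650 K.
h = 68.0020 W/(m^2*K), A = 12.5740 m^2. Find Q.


dT = 43.8400 K
Q = 68.0020 * 12.5740 * 43.8400 = 37485.7054 W

37485.7054 W


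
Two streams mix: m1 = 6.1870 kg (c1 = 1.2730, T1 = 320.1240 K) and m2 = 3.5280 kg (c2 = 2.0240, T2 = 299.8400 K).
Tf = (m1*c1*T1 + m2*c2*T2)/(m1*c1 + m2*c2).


num = 4662.3720
den = 15.0167
Tf = 310.4787 K

310.4787 K


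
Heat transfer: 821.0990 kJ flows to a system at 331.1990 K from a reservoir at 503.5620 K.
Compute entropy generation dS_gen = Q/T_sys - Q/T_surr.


dS_sys = 821.0990/331.1990 = 2.4792 kJ/K
dS_surr = -821.0990/503.5620 = -1.6306 kJ/K
dS_gen = 2.4792 - 1.6306 = 0.8486 kJ/K (irreversible)

dS_gen = 0.8486 kJ/K, irreversible


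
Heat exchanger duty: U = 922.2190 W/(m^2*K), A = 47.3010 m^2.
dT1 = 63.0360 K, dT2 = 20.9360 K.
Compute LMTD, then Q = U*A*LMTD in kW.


LMTD = 38.1951 K
Q = 922.2190 * 47.3010 * 38.1951 = 1666141.8024 W = 1666.1418 kW

1666.1418 kW


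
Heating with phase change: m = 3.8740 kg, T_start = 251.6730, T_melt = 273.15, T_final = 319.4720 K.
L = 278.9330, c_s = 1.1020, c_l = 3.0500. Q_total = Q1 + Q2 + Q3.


Q1 (sensible, solid) = 3.8740 * 1.1020 * 21.4770 = 91.6885 kJ
Q2 (latent) = 3.8740 * 278.9330 = 1080.5864 kJ
Q3 (sensible, liquid) = 3.8740 * 3.0500 * 46.3220 = 547.3269 kJ
Q_total = 1719.6018 kJ

1719.6018 kJ


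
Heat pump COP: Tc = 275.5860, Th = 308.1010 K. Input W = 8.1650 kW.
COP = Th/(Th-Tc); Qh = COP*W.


COP = 308.1010 / 32.5150 = 9.4757
Qh = 9.4757 * 8.1650 = 77.3687 kW

COP = 9.4757, Qh = 77.3687 kW


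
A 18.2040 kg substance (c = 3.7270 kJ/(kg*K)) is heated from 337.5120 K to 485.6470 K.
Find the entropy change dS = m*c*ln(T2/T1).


T2/T1 = 1.4389
ln(T2/T1) = 0.3639
dS = 18.2040 * 3.7270 * 0.3639 = 24.6880 kJ/K

24.6880 kJ/K


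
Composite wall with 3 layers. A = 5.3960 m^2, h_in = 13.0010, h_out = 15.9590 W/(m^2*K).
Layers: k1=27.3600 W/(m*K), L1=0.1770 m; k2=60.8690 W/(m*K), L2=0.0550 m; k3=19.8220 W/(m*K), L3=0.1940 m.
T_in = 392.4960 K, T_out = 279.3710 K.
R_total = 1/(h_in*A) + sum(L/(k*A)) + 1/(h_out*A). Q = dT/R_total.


R_conv_in = 1/(13.0010*5.3960) = 0.0143
R_1 = 0.1770/(27.3600*5.3960) = 0.0012
R_2 = 0.0550/(60.8690*5.3960) = 0.0002
R_3 = 0.1940/(19.8220*5.3960) = 0.0018
R_conv_out = 1/(15.9590*5.3960) = 0.0116
R_total = 0.0290 K/W
Q = 113.1250 / 0.0290 = 3894.5477 W

R_total = 0.0290 K/W, Q = 3894.5477 W


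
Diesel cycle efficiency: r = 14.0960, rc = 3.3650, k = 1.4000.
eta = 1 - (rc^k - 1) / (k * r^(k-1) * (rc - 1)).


r^(k-1) = 2.8816
rc^k = 5.4674
eta = 0.5318 = 53.1774%

53.1774%


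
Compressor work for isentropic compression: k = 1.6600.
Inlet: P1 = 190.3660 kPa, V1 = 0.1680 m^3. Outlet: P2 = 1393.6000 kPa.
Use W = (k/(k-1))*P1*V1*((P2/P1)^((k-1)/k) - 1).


(k-1)/k = 0.3976
(P2/P1)^exp = 2.2067
W = 2.5152 * 190.3660 * 0.1680 * (2.2067 - 1) = 97.0620 kJ

97.0620 kJ


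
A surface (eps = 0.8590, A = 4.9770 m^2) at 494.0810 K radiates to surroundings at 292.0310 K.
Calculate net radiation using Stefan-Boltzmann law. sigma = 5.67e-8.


T^4 = 5.9593e+10
Tsurr^4 = 7.2730e+09
Q = 0.8590 * 5.67e-8 * 4.9770 * 5.2320e+10 = 12682.5997 W

12682.5997 W


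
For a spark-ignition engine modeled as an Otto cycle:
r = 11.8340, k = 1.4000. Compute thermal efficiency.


r^(k-1) = 2.6869
eta = 1 - 1/2.6869 = 0.6278 = 62.7825%

62.7825%


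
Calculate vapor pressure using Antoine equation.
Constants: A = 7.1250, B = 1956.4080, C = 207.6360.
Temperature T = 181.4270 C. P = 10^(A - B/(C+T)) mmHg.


C+T = 389.0630
B/(C+T) = 5.0285
log10(P) = 7.1250 - 5.0285 = 2.0965
P = 10^2.0965 = 124.8786 mmHg

124.8786 mmHg


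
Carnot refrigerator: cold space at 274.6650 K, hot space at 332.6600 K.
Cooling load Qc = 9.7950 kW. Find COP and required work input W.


COP = 274.6650 / 57.9950 = 4.7360
W = 9.7950 / 4.7360 = 2.0682 kW

COP = 4.7360, W = 2.0682 kW


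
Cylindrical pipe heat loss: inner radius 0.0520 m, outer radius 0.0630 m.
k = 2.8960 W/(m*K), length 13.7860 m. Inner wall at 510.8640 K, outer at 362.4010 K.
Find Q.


dT = 148.4630 K
ln(ro/ri) = 0.1919
Q = 2*pi*2.8960*13.7860*148.4630 / 0.1919 = 194079.7877 W

194079.7877 W


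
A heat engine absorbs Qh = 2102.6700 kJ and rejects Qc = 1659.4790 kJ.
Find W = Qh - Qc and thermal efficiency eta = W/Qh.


W = 2102.6700 - 1659.4790 = 443.1910 kJ
eta = 443.1910 / 2102.6700 = 0.2108 = 21.0775%

W = 443.1910 kJ, eta = 21.0775%


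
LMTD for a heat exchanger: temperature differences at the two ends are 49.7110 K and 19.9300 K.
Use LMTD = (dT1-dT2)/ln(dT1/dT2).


dT1/dT2 = 2.4943
ln(dT1/dT2) = 0.9140
LMTD = 29.7810 / 0.9140 = 32.5831 K

32.5831 K


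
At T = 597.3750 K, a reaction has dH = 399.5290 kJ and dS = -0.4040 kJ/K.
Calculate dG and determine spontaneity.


T*dS = 597.3750 * -0.4040 = -241.3395 kJ
dG = 399.5290 + 241.3395 = 640.8685 kJ (non-spontaneous)

dG = 640.8685 kJ, non-spontaneous


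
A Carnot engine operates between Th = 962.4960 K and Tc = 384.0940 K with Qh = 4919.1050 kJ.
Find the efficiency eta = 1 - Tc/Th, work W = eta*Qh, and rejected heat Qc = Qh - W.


eta = 1 - 384.0940/962.4960 = 0.6009
W = 0.6009 * 4919.1050 = 2956.0852 kJ
Qc = 4919.1050 - 2956.0852 = 1963.0198 kJ

eta = 60.0940%, W = 2956.0852 kJ, Qc = 1963.0198 kJ


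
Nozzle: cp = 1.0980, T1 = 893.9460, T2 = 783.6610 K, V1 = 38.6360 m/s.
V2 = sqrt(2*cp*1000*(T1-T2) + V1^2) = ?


dT = 110.2850 K
2*cp*1000*dT = 242185.8600
V1^2 = 1492.7405
V2 = sqrt(243678.6005) = 493.6381 m/s

493.6381 m/s


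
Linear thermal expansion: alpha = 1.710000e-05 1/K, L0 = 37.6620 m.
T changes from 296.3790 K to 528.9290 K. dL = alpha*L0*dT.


dT = 232.5500 K
dL = 1.710000e-05 * 37.6620 * 232.5500 = 0.149767 m
L_final = 37.811767 m

dL = 0.149767 m
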